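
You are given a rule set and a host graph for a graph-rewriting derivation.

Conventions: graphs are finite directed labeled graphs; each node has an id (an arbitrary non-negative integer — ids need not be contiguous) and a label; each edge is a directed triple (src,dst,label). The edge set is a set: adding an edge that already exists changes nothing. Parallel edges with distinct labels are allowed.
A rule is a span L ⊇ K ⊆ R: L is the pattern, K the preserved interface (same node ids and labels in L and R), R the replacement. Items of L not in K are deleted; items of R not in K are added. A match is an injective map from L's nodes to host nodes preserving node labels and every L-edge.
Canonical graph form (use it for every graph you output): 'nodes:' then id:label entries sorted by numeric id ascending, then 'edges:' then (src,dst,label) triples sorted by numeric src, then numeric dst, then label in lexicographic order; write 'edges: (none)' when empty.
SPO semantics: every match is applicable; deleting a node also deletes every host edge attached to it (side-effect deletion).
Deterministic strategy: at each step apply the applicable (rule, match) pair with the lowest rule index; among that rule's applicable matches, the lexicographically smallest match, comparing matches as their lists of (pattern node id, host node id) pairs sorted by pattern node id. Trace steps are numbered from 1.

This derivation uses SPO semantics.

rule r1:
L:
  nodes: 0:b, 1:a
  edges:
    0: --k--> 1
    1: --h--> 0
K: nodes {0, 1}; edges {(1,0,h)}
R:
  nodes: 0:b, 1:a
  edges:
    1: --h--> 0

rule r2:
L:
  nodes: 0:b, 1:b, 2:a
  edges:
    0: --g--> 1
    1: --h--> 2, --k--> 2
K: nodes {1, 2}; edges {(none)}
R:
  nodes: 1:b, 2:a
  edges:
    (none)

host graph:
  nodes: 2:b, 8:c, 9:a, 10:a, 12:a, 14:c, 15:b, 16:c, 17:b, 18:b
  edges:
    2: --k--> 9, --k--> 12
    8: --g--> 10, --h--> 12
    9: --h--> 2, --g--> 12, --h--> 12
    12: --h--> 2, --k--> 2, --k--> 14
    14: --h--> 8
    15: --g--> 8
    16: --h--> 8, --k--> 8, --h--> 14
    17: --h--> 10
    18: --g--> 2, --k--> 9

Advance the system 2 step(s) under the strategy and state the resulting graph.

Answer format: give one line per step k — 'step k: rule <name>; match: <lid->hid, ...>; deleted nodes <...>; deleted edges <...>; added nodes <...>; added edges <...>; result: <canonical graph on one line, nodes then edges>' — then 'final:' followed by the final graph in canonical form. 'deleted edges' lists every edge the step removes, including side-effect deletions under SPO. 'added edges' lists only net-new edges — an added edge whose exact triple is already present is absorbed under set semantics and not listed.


step 1: rule r1; match: 0->2, 1->9; deleted nodes (none); deleted edges (2,9,k); added nodes (none); added edges (none); result: nodes: 2:b, 8:c, 9:a, 10:a, 12:a, 14:c, 15:b, 16:c, 17:b, 18:b edges: (2,12,k); (8,10,g); (8,12,h); (9,2,h); (9,12,g); (9,12,h); (12,2,h); (12,2,k); (12,14,k); (14,8,h); (15,8,g); (16,8,h); (16,8,k); (16,14,h); (17,10,h); (18,2,g); (18,9,k)
step 2: rule r1; match: 0->2, 1->12; deleted nodes (none); deleted edges (2,12,k); added nodes (none); added edges (none); result: nodes: 2:b, 8:c, 9:a, 10:a, 12:a, 14:c, 15:b, 16:c, 17:b, 18:b edges: (8,10,g); (8,12,h); (9,2,h); (9,12,g); (9,12,h); (12,2,h); (12,2,k); (12,14,k); (14,8,h); (15,8,g); (16,8,h); (16,8,k); (16,14,h); (17,10,h); (18,2,g); (18,9,k)
final:
nodes: 2:b, 8:c, 9:a, 10:a, 12:a, 14:c, 15:b, 16:c, 17:b, 18:b
edges: (8,10,g); (8,12,h); (9,2,h); (9,12,g); (9,12,h); (12,2,h); (12,2,k); (12,14,k); (14,8,h); (15,8,g); (16,8,h); (16,8,k); (16,14,h); (17,10,h); (18,2,g); (18,9,k)


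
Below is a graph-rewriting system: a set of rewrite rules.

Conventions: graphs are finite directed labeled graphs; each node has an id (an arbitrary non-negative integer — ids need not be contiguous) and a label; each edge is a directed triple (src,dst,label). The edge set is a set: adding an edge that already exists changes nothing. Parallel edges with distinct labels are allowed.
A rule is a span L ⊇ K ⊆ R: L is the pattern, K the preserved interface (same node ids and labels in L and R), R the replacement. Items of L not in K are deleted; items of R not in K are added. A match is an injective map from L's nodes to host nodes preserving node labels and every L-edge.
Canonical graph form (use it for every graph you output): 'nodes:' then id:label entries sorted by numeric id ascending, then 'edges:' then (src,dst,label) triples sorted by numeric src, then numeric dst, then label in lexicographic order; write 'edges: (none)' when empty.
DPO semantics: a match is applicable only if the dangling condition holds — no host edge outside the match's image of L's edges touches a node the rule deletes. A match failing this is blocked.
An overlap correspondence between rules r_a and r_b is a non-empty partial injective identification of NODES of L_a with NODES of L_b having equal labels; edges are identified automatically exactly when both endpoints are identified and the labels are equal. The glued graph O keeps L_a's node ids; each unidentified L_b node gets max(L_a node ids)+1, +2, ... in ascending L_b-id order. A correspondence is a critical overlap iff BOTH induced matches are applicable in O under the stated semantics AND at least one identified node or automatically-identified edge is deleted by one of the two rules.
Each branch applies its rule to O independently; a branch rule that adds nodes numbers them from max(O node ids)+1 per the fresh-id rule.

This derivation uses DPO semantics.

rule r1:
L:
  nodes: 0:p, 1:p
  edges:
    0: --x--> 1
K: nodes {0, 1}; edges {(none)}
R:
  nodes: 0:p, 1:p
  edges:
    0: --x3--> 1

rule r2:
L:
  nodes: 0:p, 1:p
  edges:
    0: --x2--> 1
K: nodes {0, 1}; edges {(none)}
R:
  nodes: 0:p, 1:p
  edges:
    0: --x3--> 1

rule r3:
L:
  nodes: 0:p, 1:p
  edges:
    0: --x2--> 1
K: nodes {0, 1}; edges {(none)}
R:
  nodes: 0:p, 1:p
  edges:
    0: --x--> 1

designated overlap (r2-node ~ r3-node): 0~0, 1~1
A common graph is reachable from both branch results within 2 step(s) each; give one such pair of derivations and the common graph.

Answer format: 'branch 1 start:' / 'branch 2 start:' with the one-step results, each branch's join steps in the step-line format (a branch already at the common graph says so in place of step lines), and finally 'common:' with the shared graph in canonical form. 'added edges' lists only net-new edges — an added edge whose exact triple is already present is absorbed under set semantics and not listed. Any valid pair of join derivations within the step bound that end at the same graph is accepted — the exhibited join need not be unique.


branch 1 start:
nodes: 0:p, 1:p
edges: (0,1,x3)
branch 2 start:
nodes: 0:p, 1:p
edges: (0,1,x)
branch 1: already at the common graph (0 steps)
branch 2 step 1: rule r1; match: 0->0, 1->1; deleted nodes (none); deleted edges (0,1,x); added nodes (none); added edges (0,1,x3); result: nodes: 0:p, 1:p edges: (0,1,x3)
common:
nodes: 0:p, 1:p
edges: (0,1,x3)


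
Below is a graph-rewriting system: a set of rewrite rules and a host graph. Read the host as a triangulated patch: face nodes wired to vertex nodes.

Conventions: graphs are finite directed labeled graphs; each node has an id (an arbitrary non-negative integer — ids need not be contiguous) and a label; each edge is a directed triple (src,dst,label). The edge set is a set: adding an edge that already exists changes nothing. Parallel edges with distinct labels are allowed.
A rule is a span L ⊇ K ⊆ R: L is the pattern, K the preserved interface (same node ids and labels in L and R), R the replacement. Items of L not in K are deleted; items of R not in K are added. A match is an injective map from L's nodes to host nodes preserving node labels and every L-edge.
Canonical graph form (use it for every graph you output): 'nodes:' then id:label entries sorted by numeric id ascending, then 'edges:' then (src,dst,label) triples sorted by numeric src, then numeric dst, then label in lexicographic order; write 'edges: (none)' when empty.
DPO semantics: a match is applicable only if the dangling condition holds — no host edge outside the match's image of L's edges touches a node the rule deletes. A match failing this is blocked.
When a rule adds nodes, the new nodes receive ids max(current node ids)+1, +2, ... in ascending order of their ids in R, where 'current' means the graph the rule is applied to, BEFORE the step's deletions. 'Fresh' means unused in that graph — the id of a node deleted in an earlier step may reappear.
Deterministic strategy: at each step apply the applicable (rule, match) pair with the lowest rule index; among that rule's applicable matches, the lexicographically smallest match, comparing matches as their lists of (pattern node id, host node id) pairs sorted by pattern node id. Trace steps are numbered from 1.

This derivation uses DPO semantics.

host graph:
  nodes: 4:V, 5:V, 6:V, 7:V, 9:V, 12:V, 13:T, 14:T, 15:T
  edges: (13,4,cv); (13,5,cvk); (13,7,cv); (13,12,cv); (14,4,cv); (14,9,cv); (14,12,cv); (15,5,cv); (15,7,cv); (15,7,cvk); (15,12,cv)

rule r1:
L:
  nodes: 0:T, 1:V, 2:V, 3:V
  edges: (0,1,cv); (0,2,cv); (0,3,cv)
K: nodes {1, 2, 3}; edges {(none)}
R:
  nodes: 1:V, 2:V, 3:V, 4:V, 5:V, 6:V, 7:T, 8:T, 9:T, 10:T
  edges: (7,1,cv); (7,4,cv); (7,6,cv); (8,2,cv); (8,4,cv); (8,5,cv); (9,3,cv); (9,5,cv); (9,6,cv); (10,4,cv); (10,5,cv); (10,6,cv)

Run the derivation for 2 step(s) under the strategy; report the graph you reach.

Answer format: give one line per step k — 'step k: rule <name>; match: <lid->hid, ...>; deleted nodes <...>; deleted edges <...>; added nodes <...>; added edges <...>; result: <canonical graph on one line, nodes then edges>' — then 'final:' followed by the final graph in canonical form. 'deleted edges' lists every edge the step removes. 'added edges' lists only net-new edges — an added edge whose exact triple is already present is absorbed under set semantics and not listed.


step 1: rule r1; match: 0->14, 1->4, 2->9, 3->12; deleted nodes 14; deleted edges (14,4,cv); (14,9,cv); (14,12,cv); added nodes 16, 17, 18, 19, 20, 21, 22; added edges (19,4,cv); (19,16,cv); (19,18,cv); (20,9,cv); (20,16,cv); (20,17,cv); (21,12,cv); (21,17,cv); (21,18,cv); (22,16,cv); (22,17,cv); (22,18,cv); result: nodes: 4:V, 5:V, 6:V, 7:V, 9:V, 12:V, 13:T, 15:T, 16:V, 17:V, 18:V, 19:T, 20:T, 21:T, 22:T edges: (13,4,cv); (13,5,cvk); (13,7,cv); (13,12,cv); (15,5,cv); (15,7,cv); (15,7,cvk); (15,12,cv); (19,4,cv); (19,16,cv); (19,18,cv); (20,9,cv); (20,16,cv); (20,17,cv); (21,12,cv); (21,17,cv); (21,18,cv); (22,16,cv); (22,17,cv); (22,18,cv)
step 2: rule r1; match: 0->19, 1->4, 2->16, 3->18; deleted nodes 19; deleted edges (19,4,cv); (19,16,cv); (19,18,cv); added nodes 23, 24, 25, 26, 27, 28, 29; added edges (26,4,cv); (26,23,cv); (26,25,cv); (27,16,cv); (27,23,cv); (27,24,cv); (28,18,cv); (28,24,cv); (28,25,cv); (29,23,cv); (29,24,cv); (29,25,cv); result: nodes: 4:V, 5:V, 6:V, 7:V, 9:V, 12:V, 13:T, 15:T, 16:V, 17:V, 18:V, 20:T, 21:T, 22:T, 23:V, 24:V, 25:V, 26:T, 27:T, 28:T, 29:T edges: (13,4,cv); (13,5,cvk); (13,7,cv); (13,12,cv); (15,5,cv); (15,7,cv); (15,7,cvk); (15,12,cv); (20,9,cv); (20,16,cv); (20,17,cv); (21,12,cv); (21,17,cv); (21,18,cv); (22,16,cv); (22,17,cv); (22,18,cv); (26,4,cv); (26,23,cv); (26,25,cv); (27,16,cv); (27,23,cv); (27,24,cv); (28,18,cv); (28,24,cv); (28,25,cv); (29,23,cv); (29,24,cv); (29,25,cv)
final:
nodes: 4:V, 5:V, 6:V, 7:V, 9:V, 12:V, 13:T, 15:T, 16:V, 17:V, 18:V, 20:T, 21:T, 22:T, 23:V, 24:V, 25:V, 26:T, 27:T, 28:T, 29:T
edges: (13,4,cv); (13,5,cvk); (13,7,cv); (13,12,cv); (15,5,cv); (15,7,cv); (15,7,cvk); (15,12,cv); (20,9,cv); (20,16,cv); (20,17,cv); (21,12,cv); (21,17,cv); (21,18,cv); (22,16,cv); (22,17,cv); (22,18,cv); (26,4,cv); (26,23,cv); (26,25,cv); (27,16,cv); (27,23,cv); (27,24,cv); (28,18,cv); (28,24,cv); (28,25,cv); (29,23,cv); (29,24,cv); (29,25,cv)


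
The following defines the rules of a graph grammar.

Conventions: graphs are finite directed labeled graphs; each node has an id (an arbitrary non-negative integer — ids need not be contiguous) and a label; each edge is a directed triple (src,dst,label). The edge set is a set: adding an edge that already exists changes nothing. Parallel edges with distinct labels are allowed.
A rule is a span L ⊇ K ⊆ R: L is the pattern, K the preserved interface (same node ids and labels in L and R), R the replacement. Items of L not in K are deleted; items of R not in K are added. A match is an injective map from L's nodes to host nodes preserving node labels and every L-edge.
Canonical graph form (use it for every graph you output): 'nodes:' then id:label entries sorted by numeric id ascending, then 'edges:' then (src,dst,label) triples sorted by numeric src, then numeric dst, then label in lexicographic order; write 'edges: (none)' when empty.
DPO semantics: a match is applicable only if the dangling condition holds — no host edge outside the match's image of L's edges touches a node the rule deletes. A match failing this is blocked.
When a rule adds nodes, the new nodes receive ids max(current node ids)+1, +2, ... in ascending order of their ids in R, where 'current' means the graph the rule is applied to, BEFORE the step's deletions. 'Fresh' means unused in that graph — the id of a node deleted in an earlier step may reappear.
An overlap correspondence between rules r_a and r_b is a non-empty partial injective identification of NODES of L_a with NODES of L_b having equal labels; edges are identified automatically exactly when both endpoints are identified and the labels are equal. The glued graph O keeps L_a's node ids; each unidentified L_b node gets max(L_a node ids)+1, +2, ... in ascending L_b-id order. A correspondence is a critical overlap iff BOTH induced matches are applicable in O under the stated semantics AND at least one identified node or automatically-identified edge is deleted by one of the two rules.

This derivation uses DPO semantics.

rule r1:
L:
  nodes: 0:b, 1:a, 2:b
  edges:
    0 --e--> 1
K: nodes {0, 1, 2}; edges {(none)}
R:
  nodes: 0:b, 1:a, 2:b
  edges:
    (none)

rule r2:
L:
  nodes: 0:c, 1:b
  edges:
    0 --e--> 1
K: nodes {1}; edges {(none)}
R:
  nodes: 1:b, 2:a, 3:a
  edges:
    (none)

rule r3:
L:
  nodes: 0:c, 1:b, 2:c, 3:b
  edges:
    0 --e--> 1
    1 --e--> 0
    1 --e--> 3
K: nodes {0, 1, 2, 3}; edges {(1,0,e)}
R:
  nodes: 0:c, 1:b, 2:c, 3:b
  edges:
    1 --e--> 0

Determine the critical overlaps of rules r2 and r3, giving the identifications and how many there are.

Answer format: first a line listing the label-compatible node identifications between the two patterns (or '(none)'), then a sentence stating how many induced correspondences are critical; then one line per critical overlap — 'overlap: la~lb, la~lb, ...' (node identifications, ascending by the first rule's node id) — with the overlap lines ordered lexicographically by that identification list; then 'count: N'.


label-compatible node identifications between L(r2) and L(r3): 0~0, 0~2, 1~1, 1~3
3 of the induced correspondences are critical overlaps of r2 and r3.
overlap: 0~2
overlap: 0~2, 1~1
overlap: 0~2, 1~3
count: 3


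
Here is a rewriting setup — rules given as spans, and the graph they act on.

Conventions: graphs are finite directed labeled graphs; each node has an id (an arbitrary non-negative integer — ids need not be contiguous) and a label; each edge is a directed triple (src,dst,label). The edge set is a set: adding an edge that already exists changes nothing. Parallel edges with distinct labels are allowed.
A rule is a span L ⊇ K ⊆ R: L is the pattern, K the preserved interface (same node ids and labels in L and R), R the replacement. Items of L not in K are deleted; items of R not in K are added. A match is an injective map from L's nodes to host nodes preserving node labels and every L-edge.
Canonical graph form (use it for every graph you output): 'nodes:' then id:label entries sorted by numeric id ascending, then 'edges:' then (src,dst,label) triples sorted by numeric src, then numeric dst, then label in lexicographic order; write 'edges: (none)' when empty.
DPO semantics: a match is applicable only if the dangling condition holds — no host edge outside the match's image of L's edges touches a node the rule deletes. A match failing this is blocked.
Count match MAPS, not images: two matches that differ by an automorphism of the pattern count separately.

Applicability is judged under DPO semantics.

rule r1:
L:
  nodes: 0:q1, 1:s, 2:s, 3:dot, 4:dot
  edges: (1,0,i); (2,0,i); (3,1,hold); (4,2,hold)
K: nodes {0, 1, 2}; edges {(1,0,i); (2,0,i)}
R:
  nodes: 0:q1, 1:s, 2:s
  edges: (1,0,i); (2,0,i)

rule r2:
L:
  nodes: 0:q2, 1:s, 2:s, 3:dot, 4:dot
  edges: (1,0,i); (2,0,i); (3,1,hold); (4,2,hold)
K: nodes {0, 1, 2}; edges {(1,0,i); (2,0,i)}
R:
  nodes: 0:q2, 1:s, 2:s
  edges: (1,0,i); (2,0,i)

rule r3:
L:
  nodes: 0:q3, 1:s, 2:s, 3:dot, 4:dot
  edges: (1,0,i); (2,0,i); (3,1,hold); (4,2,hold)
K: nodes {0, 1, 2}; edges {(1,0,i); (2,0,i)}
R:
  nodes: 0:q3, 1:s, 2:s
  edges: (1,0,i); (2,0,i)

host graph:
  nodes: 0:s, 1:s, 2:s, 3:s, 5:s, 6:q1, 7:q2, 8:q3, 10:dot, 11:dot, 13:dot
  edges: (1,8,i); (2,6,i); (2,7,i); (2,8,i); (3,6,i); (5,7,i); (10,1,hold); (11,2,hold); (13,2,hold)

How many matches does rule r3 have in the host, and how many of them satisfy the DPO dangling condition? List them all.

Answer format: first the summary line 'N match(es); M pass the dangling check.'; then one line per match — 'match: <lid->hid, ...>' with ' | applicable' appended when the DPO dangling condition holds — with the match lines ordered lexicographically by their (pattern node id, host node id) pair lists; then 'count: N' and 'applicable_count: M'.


4 match(es); 4 pass the dangling check.
match: 0->8, 1->1, 2->2, 3->10, 4->11 | applicable
match: 0->8, 1->1, 2->2, 3->10, 4->13 | applicable
match: 0->8, 1->2, 2->1, 3->11, 4->10 | applicable
match: 0->8, 1->2, 2->1, 3->13, 4->10 | applicable
count: 4
applicable_count: 4


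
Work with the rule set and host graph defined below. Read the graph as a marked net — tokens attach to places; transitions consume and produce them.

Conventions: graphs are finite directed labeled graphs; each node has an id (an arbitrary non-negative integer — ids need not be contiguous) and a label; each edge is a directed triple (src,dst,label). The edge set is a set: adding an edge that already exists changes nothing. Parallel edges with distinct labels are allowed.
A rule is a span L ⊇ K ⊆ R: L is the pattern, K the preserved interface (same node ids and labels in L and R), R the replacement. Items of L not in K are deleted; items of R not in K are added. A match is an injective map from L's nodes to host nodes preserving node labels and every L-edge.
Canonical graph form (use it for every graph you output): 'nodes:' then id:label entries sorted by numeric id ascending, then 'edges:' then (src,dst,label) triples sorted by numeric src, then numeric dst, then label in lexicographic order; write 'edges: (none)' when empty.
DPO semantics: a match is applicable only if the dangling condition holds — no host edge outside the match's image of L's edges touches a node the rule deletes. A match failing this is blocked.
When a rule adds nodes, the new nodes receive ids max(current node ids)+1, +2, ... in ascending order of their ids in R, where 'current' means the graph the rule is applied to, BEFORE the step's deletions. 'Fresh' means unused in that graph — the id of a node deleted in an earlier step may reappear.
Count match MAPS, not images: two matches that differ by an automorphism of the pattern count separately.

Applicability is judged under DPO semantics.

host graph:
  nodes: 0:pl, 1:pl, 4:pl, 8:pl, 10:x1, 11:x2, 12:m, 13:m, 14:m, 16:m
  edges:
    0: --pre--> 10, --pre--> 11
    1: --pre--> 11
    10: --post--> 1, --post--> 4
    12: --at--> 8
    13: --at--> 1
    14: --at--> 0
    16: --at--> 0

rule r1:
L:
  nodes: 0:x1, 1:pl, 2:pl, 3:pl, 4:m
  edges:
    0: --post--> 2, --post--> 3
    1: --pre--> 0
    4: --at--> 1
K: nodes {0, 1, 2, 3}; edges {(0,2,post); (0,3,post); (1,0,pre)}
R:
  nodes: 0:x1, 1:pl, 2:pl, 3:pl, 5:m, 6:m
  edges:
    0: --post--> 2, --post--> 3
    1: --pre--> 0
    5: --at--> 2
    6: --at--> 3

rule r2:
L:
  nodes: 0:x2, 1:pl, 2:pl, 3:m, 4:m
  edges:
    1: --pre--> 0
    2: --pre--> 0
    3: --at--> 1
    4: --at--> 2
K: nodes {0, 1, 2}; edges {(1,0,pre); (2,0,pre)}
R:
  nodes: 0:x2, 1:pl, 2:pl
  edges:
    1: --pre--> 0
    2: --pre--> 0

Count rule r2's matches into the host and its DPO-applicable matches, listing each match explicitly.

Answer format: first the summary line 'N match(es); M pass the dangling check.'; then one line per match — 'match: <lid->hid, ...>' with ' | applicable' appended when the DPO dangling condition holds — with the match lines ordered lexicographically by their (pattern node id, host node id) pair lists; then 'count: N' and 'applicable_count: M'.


4 match(es); 4 pass the dangling check.
match: 0->11, 1->0, 2->1, 3->14, 4->13 | applicable
match: 0->11, 1->0, 2->1, 3->16, 4->13 | applicable
match: 0->11, 1->1, 2->0, 3->13, 4->14 | applicable
match: 0->11, 1->1, 2->0, 3->13, 4->16 | applicable
count: 4
applicable_count: 4


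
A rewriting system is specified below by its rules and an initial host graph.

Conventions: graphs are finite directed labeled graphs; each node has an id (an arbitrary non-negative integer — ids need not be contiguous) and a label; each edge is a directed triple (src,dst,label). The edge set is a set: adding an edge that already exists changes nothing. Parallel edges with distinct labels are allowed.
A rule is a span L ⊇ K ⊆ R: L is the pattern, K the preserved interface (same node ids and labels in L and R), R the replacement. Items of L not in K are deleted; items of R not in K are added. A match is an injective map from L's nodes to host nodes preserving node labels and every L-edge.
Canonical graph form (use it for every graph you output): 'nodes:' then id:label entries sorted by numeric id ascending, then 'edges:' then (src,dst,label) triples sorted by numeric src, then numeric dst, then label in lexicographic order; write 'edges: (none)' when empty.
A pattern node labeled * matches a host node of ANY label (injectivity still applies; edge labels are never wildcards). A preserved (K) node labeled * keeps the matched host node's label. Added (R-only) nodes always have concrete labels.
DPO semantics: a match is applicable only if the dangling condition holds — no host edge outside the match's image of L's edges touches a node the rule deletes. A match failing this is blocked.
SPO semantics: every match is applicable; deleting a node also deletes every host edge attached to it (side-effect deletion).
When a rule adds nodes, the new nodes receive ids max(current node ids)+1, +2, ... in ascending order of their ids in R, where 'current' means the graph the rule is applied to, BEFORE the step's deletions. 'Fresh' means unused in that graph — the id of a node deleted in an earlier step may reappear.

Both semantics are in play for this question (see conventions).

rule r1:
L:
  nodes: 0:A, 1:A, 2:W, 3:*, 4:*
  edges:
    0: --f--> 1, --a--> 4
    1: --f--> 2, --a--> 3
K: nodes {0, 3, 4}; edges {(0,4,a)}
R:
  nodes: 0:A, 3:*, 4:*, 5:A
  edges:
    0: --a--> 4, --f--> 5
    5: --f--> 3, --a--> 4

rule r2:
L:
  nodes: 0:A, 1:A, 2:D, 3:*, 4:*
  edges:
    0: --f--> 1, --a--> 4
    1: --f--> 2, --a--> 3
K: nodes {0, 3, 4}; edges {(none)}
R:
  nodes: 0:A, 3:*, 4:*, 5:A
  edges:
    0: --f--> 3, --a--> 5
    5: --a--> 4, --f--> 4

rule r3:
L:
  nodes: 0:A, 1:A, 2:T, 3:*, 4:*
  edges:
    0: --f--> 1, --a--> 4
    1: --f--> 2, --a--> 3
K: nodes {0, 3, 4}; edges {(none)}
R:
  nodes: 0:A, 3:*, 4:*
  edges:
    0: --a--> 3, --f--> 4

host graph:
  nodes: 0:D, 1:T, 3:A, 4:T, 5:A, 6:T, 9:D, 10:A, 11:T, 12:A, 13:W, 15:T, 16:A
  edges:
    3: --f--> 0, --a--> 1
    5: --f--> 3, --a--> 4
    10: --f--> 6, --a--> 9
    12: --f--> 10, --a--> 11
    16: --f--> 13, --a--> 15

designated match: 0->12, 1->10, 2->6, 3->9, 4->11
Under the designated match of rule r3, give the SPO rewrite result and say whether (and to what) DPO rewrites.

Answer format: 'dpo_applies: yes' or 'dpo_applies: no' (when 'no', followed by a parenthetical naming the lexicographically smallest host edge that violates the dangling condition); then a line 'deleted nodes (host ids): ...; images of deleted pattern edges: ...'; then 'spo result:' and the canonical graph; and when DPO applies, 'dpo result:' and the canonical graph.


dpo_applies: yes
deleted nodes (host ids): 6, 10; images of deleted pattern edges: (10,6,f); (10,9,a); (12,10,f); (12,11,a)
spo result:
nodes: 0:D, 1:T, 3:A, 4:T, 5:A, 9:D, 11:T, 12:A, 13:W, 15:T, 16:A
edges: (3,0,f); (3,1,a); (5,3,f); (5,4,a); (12,9,a); (12,11,f); (16,13,f); (16,15,a)
dpo result:
nodes: 0:D, 1:T, 3:A, 4:T, 5:A, 9:D, 11:T, 12:A, 13:W, 15:T, 16:A
edges: (3,0,f); (3,1,a); (5,3,f); (5,4,a); (12,9,a); (12,11,f); (16,13,f); (16,15,a)


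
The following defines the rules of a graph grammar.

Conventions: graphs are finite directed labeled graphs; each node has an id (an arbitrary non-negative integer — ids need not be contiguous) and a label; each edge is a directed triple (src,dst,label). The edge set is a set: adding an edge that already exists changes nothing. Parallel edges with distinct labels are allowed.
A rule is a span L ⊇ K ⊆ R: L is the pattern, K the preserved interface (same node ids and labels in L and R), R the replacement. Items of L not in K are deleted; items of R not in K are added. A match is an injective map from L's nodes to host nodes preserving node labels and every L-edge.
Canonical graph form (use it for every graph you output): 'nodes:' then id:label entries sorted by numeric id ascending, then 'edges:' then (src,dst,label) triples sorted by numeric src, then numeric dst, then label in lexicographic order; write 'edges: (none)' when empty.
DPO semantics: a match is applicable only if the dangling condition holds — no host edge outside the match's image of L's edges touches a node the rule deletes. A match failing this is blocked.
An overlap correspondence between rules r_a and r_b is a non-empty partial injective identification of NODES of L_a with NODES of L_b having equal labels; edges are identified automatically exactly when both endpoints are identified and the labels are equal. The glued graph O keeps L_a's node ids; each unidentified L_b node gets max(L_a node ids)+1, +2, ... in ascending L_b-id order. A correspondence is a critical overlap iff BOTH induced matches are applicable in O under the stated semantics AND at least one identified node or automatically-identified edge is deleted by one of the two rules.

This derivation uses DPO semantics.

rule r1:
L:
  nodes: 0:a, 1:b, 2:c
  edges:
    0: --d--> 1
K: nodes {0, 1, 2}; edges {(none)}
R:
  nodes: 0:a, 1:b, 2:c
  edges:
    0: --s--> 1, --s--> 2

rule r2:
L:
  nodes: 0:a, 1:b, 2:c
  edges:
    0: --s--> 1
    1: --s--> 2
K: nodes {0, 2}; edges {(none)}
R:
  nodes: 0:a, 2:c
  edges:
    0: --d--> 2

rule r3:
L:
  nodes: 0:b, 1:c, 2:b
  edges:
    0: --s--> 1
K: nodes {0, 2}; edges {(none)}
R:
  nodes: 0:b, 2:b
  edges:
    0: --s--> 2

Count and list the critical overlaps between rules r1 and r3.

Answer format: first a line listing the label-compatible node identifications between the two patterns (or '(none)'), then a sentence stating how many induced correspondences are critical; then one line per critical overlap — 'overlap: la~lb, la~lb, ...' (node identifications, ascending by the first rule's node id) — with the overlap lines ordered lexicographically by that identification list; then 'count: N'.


label-compatible node identifications between L(r1) and L(r3): 1~0, 1~2, 2~1
3 of the induced correspondences are critical overlaps of r1 and r3.
overlap: 1~0, 2~1
overlap: 1~2, 2~1
overlap: 2~1
count: 3


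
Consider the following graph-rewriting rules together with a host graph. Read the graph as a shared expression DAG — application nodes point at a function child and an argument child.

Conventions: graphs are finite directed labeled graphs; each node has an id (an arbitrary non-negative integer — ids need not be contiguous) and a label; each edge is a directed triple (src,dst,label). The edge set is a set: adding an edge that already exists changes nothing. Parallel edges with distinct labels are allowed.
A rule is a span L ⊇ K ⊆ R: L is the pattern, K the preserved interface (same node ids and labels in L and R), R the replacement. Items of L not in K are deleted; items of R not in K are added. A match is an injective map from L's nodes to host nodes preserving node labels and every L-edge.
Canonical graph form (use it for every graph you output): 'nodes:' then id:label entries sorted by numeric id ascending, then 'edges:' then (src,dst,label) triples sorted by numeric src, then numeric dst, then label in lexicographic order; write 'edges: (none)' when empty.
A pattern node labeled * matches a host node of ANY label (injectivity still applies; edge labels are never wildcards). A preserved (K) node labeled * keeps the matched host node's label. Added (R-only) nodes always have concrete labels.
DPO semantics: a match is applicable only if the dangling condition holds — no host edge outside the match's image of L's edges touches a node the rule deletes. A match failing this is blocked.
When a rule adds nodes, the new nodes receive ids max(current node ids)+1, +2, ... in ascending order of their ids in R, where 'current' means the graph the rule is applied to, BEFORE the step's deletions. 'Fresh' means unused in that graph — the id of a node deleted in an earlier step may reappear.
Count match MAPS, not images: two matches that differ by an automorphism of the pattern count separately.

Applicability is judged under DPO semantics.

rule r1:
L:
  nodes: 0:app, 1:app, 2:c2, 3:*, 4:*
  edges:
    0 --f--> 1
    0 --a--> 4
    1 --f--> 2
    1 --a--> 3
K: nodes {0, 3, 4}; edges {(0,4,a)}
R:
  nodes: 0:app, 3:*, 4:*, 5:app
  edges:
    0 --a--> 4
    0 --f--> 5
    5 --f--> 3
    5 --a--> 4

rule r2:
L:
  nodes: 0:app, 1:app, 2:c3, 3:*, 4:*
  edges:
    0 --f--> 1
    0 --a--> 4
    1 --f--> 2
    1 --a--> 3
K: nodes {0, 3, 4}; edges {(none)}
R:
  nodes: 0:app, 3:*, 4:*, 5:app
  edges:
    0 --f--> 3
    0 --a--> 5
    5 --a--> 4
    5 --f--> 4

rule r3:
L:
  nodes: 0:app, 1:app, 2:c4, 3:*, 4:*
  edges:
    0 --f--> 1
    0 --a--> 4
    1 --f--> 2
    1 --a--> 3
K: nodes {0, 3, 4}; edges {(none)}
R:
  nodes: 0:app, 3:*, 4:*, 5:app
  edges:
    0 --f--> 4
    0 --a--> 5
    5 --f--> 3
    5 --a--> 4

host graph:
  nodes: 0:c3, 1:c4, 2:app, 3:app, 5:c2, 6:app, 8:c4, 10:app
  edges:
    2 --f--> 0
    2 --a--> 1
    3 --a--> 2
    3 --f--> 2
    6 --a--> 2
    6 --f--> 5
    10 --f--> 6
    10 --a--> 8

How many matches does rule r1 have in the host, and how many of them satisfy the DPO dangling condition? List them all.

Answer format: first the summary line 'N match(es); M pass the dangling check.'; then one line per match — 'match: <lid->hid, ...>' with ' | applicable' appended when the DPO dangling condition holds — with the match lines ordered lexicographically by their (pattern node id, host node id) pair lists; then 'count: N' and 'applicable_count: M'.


1 match(es); 1 pass the dangling check.
match: 0->10, 1->6, 2->5, 3->2, 4->8 | applicable
count: 1
applicable_count: 1


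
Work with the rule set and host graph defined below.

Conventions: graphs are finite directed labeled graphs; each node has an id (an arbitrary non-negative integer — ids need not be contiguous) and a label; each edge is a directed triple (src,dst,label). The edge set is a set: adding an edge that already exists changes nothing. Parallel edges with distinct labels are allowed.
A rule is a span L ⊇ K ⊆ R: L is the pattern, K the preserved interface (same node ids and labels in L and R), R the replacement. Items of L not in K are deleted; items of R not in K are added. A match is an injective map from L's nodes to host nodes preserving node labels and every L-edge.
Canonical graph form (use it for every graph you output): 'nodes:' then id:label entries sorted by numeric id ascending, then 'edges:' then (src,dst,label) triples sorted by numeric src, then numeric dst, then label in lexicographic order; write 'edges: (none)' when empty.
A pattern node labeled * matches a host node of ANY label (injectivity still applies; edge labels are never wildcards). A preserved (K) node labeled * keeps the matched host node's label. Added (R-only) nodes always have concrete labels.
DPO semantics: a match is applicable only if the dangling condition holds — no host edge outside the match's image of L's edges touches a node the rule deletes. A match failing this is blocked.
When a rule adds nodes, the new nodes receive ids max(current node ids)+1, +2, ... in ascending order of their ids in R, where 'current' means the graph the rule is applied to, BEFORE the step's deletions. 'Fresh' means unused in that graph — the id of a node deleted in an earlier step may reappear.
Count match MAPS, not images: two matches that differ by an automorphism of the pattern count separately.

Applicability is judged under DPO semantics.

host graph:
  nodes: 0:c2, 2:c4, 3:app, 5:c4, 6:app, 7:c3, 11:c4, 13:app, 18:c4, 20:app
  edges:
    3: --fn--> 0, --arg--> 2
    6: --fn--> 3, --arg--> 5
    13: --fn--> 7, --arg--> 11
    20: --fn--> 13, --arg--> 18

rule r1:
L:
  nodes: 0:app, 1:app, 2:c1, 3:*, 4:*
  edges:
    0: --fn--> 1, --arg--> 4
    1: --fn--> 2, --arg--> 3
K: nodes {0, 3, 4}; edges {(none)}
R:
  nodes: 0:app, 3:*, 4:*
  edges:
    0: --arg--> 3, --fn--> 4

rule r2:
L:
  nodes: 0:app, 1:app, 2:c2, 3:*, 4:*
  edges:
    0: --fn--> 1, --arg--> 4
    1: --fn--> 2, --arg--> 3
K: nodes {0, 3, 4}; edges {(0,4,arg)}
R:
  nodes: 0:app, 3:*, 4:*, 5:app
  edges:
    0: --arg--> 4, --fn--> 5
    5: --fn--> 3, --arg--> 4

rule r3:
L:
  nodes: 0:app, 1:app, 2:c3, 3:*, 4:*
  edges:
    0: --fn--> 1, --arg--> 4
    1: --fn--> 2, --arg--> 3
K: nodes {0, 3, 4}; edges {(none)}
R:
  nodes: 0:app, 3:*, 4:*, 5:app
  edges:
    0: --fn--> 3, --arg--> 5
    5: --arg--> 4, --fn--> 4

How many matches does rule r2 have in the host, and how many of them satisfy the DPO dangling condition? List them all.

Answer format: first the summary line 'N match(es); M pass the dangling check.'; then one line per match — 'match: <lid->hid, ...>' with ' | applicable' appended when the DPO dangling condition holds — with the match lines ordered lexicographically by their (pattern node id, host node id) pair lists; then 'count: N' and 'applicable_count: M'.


1 match(es); 1 pass the dangling check.
match: 0->6, 1->3, 2->0, 3->2, 4->5 | applicable
count: 1
applicable_count: 1


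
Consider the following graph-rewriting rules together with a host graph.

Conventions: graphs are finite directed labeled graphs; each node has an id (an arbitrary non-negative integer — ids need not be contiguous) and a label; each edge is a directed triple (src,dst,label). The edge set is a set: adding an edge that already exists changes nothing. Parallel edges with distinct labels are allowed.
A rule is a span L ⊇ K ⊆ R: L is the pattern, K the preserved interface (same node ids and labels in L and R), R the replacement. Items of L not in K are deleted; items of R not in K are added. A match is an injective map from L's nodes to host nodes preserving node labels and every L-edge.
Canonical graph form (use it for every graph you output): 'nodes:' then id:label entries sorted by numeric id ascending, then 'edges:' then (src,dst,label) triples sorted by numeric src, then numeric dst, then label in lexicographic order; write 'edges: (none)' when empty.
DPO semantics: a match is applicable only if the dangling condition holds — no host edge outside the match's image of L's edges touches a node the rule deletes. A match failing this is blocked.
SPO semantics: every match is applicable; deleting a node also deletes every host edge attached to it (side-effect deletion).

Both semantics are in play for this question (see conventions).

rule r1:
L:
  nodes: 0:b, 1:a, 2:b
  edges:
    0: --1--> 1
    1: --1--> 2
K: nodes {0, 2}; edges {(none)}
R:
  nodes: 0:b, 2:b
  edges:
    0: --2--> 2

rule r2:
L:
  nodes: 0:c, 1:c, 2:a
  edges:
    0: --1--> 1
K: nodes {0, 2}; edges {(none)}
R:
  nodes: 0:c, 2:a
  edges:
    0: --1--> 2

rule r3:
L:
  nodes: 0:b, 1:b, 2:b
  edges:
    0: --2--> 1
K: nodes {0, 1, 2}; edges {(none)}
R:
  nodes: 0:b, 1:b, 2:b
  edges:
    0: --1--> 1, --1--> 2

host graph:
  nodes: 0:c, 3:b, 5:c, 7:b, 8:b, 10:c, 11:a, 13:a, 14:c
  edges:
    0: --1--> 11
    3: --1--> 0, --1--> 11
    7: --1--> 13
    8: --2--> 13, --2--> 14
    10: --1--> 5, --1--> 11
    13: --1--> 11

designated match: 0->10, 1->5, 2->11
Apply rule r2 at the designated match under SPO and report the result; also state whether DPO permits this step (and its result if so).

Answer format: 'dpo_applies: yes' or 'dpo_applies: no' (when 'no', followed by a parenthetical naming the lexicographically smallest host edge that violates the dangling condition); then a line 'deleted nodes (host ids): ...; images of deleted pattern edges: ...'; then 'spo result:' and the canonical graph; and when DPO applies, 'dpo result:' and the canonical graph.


dpo_applies: yes
deleted nodes (host ids): 5; images of deleted pattern edges: (10,5,1)
spo result:
nodes: 0:c, 3:b, 7:b, 8:b, 10:c, 11:a, 13:a, 14:c
edges: (0,11,1); (3,0,1); (3,11,1); (7,13,1); (8,13,2); (8,14,2); (10,11,1); (13,11,1)
dpo result:
nodes: 0:c, 3:b, 7:b, 8:b, 10:c, 11:a, 13:a, 14:c
edges: (0,11,1); (3,0,1); (3,11,1); (7,13,1); (8,13,2); (8,14,2); (10,11,1); (13,11,1)


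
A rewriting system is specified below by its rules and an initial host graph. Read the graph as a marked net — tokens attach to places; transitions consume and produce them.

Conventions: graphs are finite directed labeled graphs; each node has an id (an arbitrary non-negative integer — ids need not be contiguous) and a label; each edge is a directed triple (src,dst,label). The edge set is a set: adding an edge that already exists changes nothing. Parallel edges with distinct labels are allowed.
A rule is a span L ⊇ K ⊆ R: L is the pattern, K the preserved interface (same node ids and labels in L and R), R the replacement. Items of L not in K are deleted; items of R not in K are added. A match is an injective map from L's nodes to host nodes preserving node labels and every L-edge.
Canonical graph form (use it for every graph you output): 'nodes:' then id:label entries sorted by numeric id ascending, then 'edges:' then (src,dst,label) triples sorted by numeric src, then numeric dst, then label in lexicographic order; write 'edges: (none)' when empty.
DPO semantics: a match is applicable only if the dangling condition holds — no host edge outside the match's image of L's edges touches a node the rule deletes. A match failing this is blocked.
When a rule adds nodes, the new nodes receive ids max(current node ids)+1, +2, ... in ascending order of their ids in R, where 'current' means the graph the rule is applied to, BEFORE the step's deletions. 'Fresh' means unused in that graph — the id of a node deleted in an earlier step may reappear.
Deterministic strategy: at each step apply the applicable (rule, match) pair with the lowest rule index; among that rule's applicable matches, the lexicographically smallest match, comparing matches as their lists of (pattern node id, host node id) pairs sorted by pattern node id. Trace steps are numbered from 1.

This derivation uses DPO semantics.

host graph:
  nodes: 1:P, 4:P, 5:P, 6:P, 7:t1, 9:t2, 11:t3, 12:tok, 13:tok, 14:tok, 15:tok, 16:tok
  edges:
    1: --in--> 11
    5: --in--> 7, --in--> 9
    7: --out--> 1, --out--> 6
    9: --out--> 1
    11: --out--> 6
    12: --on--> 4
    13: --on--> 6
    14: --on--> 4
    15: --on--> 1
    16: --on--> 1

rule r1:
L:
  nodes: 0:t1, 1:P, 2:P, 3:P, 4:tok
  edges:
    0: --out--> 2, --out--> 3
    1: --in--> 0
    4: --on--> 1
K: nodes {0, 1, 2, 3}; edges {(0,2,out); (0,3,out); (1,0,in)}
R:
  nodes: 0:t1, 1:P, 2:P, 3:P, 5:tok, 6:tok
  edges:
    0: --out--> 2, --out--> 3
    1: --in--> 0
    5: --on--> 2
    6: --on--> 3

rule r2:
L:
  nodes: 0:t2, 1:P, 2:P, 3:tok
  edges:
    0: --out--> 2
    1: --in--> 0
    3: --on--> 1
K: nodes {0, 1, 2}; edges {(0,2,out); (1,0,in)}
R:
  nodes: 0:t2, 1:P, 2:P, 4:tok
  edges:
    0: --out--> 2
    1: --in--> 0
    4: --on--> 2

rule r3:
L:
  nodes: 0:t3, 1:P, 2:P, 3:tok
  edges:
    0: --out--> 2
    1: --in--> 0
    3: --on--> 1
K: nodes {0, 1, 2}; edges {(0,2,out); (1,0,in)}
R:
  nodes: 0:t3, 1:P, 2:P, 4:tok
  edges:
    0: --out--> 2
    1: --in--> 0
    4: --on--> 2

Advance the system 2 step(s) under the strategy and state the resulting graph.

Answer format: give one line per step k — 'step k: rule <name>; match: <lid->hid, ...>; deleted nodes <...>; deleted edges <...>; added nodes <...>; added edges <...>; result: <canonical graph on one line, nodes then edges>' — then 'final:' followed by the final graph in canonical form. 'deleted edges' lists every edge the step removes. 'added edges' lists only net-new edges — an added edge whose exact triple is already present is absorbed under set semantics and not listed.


step 1: rule r3; match: 0->11, 1->1, 2->6, 3->15; deleted nodes 15; deleted edges (15,1,on); added nodes 17; added edges (17,6,on); result: nodes: 1:P, 4:P, 5:P, 6:P, 7:t1, 9:t2, 11:t3, 12:tok, 13:tok, 14:tok, 16:tok, 17:tok edges: (1,11,in); (5,7,in); (5,9,in); (7,1,out); (7,6,out); (9,1,out); (11,6,out); (12,4,on); (13,6,on); (14,4,on); (16,1,on); (17,6,on)
step 2: rule r3; match: 0->11, 1->1, 2->6, 3->16; deleted nodes 16; deleted edges (16,1,on); added nodes 18; added edges (18,6,on); result: nodes: 1:P, 4:P, 5:P, 6:P, 7:t1, 9:t2, 11:t3, 12:tok, 13:tok, 14:tok, 17:tok, 18:tok edges: (1,11,in); (5,7,in); (5,9,in); (7,1,out); (7,6,out); (9,1,out); (11,6,out); (12,4,on); (13,6,on); (14,4,on); (17,6,on); (18,6,on)
final:
nodes: 1:P, 4:P, 5:P, 6:P, 7:t1, 9:t2, 11:t3, 12:tok, 13:tok, 14:tok, 17:tok, 18:tok
edges: (1,11,in); (5,7,in); (5,9,in); (7,1,out); (7,6,out); (9,1,out); (11,6,out); (12,4,on); (13,6,on); (14,4,on); (17,6,on); (18,6,on)
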